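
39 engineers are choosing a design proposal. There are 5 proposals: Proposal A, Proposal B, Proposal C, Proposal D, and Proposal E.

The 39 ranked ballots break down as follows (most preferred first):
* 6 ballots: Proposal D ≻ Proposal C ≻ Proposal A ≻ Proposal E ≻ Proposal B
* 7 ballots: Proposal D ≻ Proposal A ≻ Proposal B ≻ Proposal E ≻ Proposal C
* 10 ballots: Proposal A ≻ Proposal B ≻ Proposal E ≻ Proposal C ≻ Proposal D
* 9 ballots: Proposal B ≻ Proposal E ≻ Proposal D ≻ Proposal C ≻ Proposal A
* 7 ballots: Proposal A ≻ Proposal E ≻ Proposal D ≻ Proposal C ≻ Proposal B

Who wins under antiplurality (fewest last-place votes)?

Last-place votes: Proposal A 9, Proposal B 13, Proposal C 7, Proposal D 10, Proposal E 0.

Proposal E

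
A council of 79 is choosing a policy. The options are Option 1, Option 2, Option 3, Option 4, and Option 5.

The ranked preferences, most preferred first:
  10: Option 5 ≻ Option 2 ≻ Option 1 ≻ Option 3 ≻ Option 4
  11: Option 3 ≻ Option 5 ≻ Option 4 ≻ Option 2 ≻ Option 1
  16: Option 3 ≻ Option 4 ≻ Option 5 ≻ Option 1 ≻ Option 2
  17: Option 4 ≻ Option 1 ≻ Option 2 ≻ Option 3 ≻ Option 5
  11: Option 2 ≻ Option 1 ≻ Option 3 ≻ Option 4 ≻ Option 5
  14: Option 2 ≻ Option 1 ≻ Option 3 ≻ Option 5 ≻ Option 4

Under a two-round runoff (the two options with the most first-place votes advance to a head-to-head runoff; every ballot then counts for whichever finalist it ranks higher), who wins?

Option 2

Round 1 first-place votes: Option 1 0, Option 2 25, Option 3 27, Option 4 17, Option 5 10. Option 3 and Option 2 advance.
Runoff: Option 3 is ranked above Option 2 on 27 ballots, Option 2 above Option 3 on 52.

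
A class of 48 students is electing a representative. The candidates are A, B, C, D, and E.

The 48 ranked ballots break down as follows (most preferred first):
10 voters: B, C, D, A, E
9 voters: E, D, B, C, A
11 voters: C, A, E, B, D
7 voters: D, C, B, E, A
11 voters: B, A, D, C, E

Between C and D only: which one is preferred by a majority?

C is ranked above D on 21 ballots; D above C on 27.

D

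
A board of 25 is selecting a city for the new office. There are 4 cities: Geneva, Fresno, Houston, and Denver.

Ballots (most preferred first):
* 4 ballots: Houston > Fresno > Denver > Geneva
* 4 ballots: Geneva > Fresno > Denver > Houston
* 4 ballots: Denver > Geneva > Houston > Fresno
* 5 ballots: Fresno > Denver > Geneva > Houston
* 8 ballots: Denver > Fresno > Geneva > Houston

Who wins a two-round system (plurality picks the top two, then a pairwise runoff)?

Round 1 first-place votes: Geneva 4, Fresno 5, Houston 4, Denver 12. Denver and Fresno advance.
Runoff: Denver is ranked above Fresno on 12 ballots, Fresno above Denver on 13.

Fresno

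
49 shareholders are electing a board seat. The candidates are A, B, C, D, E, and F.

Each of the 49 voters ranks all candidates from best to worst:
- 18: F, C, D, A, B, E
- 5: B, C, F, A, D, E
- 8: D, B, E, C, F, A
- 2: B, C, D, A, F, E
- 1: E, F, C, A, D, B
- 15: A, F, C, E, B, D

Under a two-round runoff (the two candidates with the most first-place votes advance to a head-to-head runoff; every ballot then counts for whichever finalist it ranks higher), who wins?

Round 1 first-place votes: A 15, B 7, C 0, D 8, E 1, F 18. F and A advance.
Runoff: F is ranked above A on 32 ballots, A above F on 17.

F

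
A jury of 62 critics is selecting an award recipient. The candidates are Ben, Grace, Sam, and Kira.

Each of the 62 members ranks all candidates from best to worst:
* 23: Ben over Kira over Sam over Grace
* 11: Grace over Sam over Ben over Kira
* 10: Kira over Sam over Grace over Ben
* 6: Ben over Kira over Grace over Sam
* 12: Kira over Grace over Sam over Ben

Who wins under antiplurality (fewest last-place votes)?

Sam

Last-place votes: Ben 22, Grace 23, Sam 6, Kira 11.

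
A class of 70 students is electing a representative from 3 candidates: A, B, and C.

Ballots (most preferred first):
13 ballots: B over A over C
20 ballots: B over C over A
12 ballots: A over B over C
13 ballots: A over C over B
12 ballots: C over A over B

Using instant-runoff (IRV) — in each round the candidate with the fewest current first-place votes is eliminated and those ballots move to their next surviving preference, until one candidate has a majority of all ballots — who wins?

A

Round 1: A 25, B 33, C 12. C eliminated.
Round 2: A 37, B 33. A has a majority (≥36).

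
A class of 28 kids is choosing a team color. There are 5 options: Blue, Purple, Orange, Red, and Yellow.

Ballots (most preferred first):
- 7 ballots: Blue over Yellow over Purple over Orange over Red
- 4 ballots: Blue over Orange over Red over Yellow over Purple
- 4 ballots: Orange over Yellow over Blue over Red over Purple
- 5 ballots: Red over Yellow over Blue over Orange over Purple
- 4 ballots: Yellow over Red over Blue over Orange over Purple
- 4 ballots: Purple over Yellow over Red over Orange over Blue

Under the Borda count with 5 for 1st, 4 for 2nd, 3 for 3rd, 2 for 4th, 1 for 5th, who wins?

Blue: 7×5 + 4×5 + 4×3 + 5×3 + 4×3 + 4×1 = 98
Purple: 7×3 + 4×1 + 4×1 + 5×1 + 4×1 + 4×5 = 58
Orange: 7×2 + 4×4 + 4×5 + 5×2 + 4×2 + 4×2 = 76
Red: 7×1 + 4×3 + 4×2 + 5×5 + 4×4 + 4×3 = 80
Yellow: 7×4 + 4×2 + 4×4 + 5×4 + 4×5 + 4×4 = 108

Yellow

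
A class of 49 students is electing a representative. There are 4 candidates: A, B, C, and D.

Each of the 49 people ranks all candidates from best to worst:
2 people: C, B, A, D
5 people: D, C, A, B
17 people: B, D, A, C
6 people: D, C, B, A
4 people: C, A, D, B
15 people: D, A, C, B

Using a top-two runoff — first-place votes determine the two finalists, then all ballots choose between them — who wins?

Round 1 first-place votes: A 0, B 17, C 6, D 26. D and B advance.
Runoff: D is ranked above B on 30 ballots, B above D on 19.

D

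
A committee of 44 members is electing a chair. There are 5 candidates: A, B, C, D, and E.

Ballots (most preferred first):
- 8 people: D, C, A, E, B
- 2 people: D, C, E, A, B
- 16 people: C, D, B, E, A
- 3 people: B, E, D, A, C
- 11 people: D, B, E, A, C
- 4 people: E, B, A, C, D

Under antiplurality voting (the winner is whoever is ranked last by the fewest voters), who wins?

E

Last-place votes: A 16, B 10, C 14, D 4, E 0.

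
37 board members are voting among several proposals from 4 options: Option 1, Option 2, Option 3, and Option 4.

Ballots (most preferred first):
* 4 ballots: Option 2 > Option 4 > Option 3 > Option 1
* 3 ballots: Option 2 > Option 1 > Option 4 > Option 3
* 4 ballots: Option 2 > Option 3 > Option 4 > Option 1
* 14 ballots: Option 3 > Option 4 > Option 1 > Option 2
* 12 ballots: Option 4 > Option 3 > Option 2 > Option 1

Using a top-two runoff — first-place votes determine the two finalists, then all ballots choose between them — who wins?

Option 4

Round 1 first-place votes: Option 1 0, Option 2 11, Option 3 14, Option 4 12. Option 3 and Option 4 advance.
Runoff: Option 3 is ranked above Option 4 on 18 ballots, Option 4 above Option 3 on 19.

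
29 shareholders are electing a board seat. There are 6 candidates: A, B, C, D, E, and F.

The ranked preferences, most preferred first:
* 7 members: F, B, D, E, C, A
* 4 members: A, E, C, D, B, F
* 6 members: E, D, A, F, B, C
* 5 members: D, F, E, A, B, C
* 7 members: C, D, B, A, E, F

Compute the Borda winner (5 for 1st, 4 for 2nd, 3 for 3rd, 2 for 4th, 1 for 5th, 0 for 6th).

A: 7×0 + 4×5 + 6×3 + 5×2 + 7×2 = 62
B: 7×4 + 4×1 + 6×1 + 5×1 + 7×3 = 64
C: 7×1 + 4×3 + 6×0 + 5×0 + 7×5 = 54
D: 7×3 + 4×2 + 6×4 + 5×5 + 7×4 = 106
E: 7×2 + 4×4 + 6×5 + 5×3 + 7×1 = 82
F: 7×5 + 4×0 + 6×2 + 5×4 + 7×0 = 67

D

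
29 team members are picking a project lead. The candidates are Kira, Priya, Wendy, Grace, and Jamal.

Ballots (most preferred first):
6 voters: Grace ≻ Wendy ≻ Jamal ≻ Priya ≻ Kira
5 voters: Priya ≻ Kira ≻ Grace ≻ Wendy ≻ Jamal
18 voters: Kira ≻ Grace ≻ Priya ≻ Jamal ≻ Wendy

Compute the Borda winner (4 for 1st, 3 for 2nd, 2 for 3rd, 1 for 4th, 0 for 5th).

Grace

Kira: 6×0 + 5×3 + 18×4 = 87
Priya: 6×1 + 5×4 + 18×2 = 62
Wendy: 6×3 + 5×1 + 18×0 = 23
Grace: 6×4 + 5×2 + 18×3 = 88
Jamal: 6×2 + 5×0 + 18×1 = 30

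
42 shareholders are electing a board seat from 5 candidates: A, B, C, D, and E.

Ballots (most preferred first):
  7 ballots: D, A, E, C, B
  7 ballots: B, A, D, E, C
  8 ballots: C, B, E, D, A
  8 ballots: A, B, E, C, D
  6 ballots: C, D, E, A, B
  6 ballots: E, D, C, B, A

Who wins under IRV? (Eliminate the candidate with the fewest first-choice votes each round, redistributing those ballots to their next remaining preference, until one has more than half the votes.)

Round 1: A 8, B 7, C 14, D 7, E 6. E eliminated.
Round 2: A 8, B 7, C 14, D 13. B eliminated.
Round 3: A 15, C 14, D 13. D eliminated.
Round 4: A 22, C 20. A has a majority (≥22).

A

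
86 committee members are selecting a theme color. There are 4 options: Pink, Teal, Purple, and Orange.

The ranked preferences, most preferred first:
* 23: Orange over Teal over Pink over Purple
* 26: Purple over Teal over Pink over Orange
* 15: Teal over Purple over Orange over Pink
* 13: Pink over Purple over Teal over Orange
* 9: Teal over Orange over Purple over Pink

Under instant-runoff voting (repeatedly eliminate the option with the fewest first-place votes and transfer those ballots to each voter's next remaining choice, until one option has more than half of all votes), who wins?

Teal

Round 1: Pink 13, Teal 24, Purple 26, Orange 23. Pink eliminated.
Round 2: Teal 24, Purple 39, Orange 23. Orange eliminated.
Round 3: Teal 47, Purple 39. Teal has a majority (≥44).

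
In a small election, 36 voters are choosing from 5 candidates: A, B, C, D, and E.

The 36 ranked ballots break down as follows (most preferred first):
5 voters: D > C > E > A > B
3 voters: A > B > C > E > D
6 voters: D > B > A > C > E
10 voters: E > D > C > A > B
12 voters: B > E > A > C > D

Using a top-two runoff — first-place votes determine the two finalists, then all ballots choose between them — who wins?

Round 1 first-place votes: A 3, B 12, C 0, D 11, E 10. B and D advance.
Runoff: B is ranked above D on 15 ballots, D above B on 21.

D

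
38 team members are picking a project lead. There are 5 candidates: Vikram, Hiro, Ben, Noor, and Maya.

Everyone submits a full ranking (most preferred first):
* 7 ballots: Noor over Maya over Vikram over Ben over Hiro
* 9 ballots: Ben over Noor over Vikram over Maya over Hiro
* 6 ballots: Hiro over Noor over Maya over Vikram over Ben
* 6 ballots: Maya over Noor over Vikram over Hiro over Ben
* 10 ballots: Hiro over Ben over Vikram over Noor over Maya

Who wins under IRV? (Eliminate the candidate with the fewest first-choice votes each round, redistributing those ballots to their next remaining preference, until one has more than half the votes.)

Noor

Round 1: Vikram 0, Hiro 16, Ben 9, Noor 7, Maya 6. Vikram eliminated.
Round 2: Hiro 16, Ben 9, Noor 7, Maya 6. Maya eliminated.
Round 3: Hiro 16, Ben 9, Noor 13. Ben eliminated.
Round 4: Hiro 16, Noor 22. Noor has a majority (≥20).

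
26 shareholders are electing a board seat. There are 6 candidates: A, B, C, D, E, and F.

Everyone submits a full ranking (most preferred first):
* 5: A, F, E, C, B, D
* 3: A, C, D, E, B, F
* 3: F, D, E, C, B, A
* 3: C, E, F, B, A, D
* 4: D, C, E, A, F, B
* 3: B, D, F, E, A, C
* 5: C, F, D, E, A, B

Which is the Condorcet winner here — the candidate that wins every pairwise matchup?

C

C vs A: 15–11
C vs B: 23–3
C vs D: 16–10
C vs E: 15–11
C vs F: 15–11
C beats every other candidate.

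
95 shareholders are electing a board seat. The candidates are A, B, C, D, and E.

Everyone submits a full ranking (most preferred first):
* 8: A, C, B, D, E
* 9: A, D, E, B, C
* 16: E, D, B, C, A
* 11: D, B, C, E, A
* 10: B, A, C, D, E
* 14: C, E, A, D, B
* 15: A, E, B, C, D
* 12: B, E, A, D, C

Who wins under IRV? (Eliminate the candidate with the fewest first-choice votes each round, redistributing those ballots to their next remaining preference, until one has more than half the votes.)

B

Round 1: A 32, B 22, C 14, D 11, E 16. D eliminated.
Round 2: A 32, B 33, C 14, E 16. C eliminated.
Round 3: A 32, B 33, E 30. E eliminated.
Round 4: A 46, B 49. B has a majority (≥48).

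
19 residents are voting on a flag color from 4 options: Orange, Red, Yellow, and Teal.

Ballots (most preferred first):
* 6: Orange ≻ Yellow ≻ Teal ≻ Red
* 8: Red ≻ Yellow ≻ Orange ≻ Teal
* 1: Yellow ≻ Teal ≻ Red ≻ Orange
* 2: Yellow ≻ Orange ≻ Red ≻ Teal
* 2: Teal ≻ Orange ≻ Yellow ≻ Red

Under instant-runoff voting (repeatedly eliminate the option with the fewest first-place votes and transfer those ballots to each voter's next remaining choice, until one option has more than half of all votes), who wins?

Round 1: Orange 6, Red 8, Yellow 3, Teal 2. Teal eliminated.
Round 2: Orange 8, Red 8, Yellow 3. Yellow eliminated.
Round 3: Orange 10, Red 9. Orange has a majority (≥10).

Orange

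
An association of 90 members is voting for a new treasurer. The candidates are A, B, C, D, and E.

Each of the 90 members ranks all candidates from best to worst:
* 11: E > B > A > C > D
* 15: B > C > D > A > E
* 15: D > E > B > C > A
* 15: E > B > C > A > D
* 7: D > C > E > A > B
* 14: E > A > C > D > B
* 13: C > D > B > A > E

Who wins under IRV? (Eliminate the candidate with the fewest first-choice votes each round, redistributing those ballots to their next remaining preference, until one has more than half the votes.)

Round 1: A 0, B 15, C 13, D 22, E 40. A eliminated.
Round 2: B 15, C 13, D 22, E 40. C eliminated.
Round 3: B 15, D 35, E 40. B eliminated.
Round 4: D 50, E 40. D has a majority (≥46).

D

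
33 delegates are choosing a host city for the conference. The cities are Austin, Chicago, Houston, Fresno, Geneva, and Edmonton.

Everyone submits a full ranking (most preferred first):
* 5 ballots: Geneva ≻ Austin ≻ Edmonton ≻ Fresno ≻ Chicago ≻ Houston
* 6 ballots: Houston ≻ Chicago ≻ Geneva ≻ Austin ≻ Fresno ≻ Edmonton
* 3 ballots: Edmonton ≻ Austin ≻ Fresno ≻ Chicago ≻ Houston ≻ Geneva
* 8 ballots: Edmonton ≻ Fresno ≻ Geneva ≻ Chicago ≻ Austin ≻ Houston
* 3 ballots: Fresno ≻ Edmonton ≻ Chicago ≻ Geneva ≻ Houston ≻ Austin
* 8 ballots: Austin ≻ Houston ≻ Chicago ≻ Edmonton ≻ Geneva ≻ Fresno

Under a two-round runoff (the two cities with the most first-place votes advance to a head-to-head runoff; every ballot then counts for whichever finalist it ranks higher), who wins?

Round 1 first-place votes: Austin 8, Chicago 0, Houston 6, Fresno 3, Geneva 5, Edmonton 11. Edmonton and Austin advance.
Runoff: Edmonton is ranked above Austin on 14 ballots, Austin above Edmonton on 19.

Austin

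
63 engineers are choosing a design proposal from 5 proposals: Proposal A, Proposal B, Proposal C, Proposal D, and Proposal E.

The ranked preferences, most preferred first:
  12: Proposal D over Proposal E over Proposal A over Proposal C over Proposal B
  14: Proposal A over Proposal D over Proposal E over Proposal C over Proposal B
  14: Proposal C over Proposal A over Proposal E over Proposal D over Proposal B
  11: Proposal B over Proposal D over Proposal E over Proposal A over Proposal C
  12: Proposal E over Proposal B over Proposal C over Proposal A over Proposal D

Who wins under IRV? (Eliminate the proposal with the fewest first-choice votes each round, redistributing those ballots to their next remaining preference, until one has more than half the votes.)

Round 1: Proposal A 14, Proposal B 11, Proposal C 14, Proposal D 12, Proposal E 12. Proposal B eliminated.
Round 2: Proposal A 14, Proposal C 14, Proposal D 23, Proposal E 12. Proposal E eliminated.
Round 3: Proposal A 14, Proposal C 26, Proposal D 23. Proposal A eliminated.
Round 4: Proposal C 26, Proposal D 37. Proposal D has a majority (≥32).

Proposal D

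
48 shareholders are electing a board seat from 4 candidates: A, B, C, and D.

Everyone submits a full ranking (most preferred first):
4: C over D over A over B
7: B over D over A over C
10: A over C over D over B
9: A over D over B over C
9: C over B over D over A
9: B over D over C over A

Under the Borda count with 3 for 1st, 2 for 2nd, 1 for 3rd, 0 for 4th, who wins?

A: 4×1 + 7×1 + 10×3 + 9×3 + 9×0 + 9×0 = 68
B: 4×0 + 7×3 + 10×0 + 9×1 + 9×2 + 9×3 = 75
C: 4×3 + 7×0 + 10×2 + 9×0 + 9×3 + 9×1 = 68
D: 4×2 + 7×2 + 10×1 + 9×2 + 9×1 + 9×2 = 77

D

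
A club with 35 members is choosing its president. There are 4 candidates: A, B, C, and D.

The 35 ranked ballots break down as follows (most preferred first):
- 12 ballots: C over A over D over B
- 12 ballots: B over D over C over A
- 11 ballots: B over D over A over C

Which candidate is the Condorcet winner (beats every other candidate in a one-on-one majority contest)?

B vs A: 23–12
B vs C: 23–12
B vs D: 23–12
B beats every other candidate.

B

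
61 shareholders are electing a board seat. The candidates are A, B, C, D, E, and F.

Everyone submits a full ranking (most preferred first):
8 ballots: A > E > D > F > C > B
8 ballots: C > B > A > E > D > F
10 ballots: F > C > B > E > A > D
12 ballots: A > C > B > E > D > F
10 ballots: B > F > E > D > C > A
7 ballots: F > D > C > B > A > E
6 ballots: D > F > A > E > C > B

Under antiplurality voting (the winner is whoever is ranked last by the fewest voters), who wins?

Last-place votes: A 10, B 14, C 0, D 10, E 7, F 20.

C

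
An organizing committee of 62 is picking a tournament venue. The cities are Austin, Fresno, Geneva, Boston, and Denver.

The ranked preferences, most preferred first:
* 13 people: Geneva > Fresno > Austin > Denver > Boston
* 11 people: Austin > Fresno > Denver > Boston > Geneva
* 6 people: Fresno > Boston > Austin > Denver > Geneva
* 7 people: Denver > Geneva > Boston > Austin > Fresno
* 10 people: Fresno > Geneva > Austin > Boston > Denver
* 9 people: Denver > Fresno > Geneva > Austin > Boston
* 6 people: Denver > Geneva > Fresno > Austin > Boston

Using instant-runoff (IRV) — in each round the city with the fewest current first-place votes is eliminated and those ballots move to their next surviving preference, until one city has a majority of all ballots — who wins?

Fresno

Round 1: Austin 11, Fresno 16, Geneva 13, Boston 0, Denver 22. Boston eliminated.
Round 2: Austin 11, Fresno 16, Geneva 13, Denver 22. Austin eliminated.
Round 3: Fresno 27, Geneva 13, Denver 22. Geneva eliminated.
Round 4: Fresno 40, Denver 22. Fresno has a majority (≥32).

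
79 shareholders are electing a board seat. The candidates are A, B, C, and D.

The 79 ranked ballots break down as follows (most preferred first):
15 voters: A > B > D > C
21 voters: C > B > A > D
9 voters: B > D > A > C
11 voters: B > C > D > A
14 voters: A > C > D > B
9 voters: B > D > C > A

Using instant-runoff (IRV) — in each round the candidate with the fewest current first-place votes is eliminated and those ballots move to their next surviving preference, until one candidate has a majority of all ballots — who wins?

B

Round 1: A 29, B 29, C 21, D 0. D eliminated.
Round 2: A 29, B 29, C 21. C eliminated.
Round 3: A 29, B 50. B has a majority (≥40).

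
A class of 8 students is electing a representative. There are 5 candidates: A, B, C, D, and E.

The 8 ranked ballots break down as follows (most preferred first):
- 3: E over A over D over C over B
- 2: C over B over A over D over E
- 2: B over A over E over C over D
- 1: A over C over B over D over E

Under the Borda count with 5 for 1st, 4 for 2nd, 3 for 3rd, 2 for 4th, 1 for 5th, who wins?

A: 3×4 + 2×3 + 2×4 + 1×5 = 31
B: 3×1 + 2×4 + 2×5 + 1×3 = 24
C: 3×2 + 2×5 + 2×2 + 1×4 = 24
D: 3×3 + 2×2 + 2×1 + 1×2 = 17
E: 3×5 + 2×1 + 2×3 + 1×1 = 24

A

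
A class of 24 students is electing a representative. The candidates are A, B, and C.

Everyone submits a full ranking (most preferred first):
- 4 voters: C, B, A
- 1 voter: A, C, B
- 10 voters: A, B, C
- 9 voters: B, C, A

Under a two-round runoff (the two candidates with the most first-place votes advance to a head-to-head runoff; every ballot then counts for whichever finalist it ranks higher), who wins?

B

Round 1 first-place votes: A 11, B 9, C 4. A and B advance.
Runoff: A is ranked above B on 11 ballots, B above A on 13.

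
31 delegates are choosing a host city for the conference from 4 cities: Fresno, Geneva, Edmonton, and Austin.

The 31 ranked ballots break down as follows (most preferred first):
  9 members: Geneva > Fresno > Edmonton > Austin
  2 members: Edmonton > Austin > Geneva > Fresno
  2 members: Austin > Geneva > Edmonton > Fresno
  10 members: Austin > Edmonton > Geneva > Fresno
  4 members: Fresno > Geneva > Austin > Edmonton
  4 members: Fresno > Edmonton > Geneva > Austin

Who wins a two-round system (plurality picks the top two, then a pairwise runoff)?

Geneva

Round 1 first-place votes: Fresno 8, Geneva 9, Edmonton 2, Austin 12. Austin and Geneva advance.
Runoff: Austin is ranked above Geneva on 14 ballots, Geneva above Austin on 17.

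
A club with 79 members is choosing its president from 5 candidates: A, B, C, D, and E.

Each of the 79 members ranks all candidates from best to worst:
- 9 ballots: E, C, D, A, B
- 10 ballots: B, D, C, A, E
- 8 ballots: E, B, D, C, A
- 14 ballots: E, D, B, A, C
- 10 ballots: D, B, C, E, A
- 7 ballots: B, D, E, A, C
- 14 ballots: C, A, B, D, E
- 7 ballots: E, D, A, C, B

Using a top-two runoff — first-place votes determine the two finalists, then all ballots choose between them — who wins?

B

Round 1 first-place votes: A 0, B 17, C 14, D 10, E 38. E and B advance.
Runoff: E is ranked above B on 38 ballots, B above E on 41.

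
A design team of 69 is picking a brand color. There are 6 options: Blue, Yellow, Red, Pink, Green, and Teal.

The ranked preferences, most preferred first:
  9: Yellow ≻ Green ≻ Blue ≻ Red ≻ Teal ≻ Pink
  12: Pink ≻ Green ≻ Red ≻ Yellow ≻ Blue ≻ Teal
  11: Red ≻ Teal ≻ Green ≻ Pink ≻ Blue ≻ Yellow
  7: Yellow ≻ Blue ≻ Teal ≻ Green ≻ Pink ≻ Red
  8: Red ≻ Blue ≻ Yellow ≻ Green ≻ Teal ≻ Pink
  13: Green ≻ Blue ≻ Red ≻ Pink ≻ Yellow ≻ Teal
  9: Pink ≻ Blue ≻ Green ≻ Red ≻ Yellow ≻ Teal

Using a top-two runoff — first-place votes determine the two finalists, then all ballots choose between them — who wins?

Red

Round 1 first-place votes: Blue 0, Yellow 16, Red 19, Pink 21, Green 13, Teal 0. Pink and Red advance.
Runoff: Pink is ranked above Red on 28 ballots, Red above Pink on 41.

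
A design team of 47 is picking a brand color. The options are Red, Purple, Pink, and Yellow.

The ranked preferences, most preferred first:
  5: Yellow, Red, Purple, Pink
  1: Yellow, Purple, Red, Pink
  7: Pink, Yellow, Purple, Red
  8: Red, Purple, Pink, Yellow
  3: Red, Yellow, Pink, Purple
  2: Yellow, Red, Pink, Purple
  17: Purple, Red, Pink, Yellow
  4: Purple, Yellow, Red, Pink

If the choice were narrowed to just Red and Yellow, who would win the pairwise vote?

Red is ranked above Yellow on 28 ballots; Yellow above Red on 19.

Red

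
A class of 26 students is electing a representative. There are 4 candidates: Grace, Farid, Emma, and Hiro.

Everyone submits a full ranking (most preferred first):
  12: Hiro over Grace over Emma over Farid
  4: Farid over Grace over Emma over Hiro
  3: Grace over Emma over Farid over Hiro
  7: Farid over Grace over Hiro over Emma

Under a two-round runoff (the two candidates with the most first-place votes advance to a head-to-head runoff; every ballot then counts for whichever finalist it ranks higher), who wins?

Round 1 first-place votes: Grace 3, Farid 11, Emma 0, Hiro 12. Hiro and Farid advance.
Runoff: Hiro is ranked above Farid on 12 ballots, Farid above Hiro on 14.

Farid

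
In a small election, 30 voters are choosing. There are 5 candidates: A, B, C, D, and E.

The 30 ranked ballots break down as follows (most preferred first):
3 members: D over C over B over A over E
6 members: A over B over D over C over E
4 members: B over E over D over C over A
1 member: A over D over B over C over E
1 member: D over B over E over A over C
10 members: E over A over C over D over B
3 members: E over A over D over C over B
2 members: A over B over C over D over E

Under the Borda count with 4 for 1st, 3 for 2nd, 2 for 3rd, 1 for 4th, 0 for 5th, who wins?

A

A: 3×1 + 6×4 + 4×0 + 1×4 + 1×1 + 10×3 + 3×3 + 2×4 = 79
B: 3×2 + 6×3 + 4×4 + 1×2 + 1×3 + 10×0 + 3×0 + 2×3 = 51
C: 3×3 + 6×1 + 4×1 + 1×1 + 1×0 + 10×2 + 3×1 + 2×2 = 47
D: 3×4 + 6×2 + 4×2 + 1×3 + 1×4 + 10×1 + 3×2 + 2×1 = 57
E: 3×0 + 6×0 + 4×3 + 1×0 + 1×2 + 10×4 + 3×4 + 2×0 = 66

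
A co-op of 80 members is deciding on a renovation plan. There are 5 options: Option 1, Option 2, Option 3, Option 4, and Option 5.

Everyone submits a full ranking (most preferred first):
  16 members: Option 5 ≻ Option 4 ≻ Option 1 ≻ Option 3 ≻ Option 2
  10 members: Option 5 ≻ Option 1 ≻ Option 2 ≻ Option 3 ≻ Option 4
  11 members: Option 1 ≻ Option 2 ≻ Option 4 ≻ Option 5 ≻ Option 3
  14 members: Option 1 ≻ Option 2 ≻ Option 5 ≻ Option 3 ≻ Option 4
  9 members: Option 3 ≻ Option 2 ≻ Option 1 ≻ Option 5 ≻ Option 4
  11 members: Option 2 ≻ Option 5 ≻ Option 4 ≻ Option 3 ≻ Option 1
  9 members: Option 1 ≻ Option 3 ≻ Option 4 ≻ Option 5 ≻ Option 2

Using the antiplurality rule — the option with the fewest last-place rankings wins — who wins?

Last-place votes: Option 1 11, Option 2 25, Option 3 11, Option 4 33, Option 5 0.

Option 5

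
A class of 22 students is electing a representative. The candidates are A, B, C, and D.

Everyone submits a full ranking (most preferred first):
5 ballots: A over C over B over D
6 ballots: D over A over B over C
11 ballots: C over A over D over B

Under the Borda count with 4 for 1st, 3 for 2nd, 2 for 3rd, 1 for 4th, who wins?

A

A: 5×4 + 6×3 + 11×3 = 71
B: 5×2 + 6×2 + 11×1 = 33
C: 5×3 + 6×1 + 11×4 = 65
D: 5×1 + 6×4 + 11×2 = 51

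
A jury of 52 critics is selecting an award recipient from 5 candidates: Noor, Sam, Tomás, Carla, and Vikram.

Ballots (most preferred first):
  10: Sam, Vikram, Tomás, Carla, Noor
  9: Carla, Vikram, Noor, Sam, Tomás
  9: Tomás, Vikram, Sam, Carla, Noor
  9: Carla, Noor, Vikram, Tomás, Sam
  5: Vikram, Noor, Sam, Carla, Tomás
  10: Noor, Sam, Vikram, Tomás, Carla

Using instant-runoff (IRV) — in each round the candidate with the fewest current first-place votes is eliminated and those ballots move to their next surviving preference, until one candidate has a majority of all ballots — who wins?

Sam

Round 1: Noor 10, Sam 10, Tomás 9, Carla 18, Vikram 5. Vikram eliminated.
Round 2: Noor 15, Sam 10, Tomás 9, Carla 18. Tomás eliminated.
Round 3: Noor 15, Sam 19, Carla 18. Noor eliminated.
Round 4: Sam 34, Carla 18. Sam has a majority (≥27).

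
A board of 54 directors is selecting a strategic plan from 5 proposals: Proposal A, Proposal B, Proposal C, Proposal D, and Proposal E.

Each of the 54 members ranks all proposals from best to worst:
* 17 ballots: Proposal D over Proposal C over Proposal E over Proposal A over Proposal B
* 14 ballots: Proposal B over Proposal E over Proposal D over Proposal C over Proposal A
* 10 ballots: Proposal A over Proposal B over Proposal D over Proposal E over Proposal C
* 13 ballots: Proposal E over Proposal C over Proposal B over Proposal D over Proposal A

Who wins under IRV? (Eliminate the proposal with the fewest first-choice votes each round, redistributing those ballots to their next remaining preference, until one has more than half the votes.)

Round 1: Proposal A 10, Proposal B 14, Proposal C 0, Proposal D 17, Proposal E 13. Proposal C eliminated.
Round 2: Proposal A 10, Proposal B 14, Proposal D 17, Proposal E 13. Proposal A eliminated.
Round 3: Proposal B 24, Proposal D 17, Proposal E 13. Proposal E eliminated.
Round 4: Proposal B 37, Proposal D 17. Proposal B has a majority (≥28).

Proposal B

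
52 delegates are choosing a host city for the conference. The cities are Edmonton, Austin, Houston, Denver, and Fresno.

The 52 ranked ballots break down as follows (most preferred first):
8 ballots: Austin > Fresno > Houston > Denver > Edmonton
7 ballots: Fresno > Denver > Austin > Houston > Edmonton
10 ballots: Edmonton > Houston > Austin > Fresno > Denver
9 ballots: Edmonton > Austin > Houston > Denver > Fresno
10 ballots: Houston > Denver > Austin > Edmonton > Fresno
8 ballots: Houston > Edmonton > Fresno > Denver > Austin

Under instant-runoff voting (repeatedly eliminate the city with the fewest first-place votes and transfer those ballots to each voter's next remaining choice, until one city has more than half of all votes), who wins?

Houston

Round 1: Edmonton 19, Austin 8, Houston 18, Denver 0, Fresno 7. Denver eliminated.
Round 2: Edmonton 19, Austin 8, Houston 18, Fresno 7. Fresno eliminated.
Round 3: Edmonton 19, Austin 15, Houston 18. Austin eliminated.
Round 4: Edmonton 19, Houston 33. Houston has a majority (≥27).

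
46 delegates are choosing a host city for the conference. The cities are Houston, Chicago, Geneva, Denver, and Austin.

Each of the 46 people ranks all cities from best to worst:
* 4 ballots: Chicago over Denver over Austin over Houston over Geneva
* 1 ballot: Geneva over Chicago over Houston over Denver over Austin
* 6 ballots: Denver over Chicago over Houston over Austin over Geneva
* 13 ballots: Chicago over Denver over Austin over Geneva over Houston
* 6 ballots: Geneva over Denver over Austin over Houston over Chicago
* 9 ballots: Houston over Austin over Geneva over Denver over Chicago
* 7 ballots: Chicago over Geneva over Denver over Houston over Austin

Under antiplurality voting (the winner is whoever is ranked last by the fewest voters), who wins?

Last-place votes: Houston 13, Chicago 15, Geneva 10, Denver 0, Austin 8.

Denver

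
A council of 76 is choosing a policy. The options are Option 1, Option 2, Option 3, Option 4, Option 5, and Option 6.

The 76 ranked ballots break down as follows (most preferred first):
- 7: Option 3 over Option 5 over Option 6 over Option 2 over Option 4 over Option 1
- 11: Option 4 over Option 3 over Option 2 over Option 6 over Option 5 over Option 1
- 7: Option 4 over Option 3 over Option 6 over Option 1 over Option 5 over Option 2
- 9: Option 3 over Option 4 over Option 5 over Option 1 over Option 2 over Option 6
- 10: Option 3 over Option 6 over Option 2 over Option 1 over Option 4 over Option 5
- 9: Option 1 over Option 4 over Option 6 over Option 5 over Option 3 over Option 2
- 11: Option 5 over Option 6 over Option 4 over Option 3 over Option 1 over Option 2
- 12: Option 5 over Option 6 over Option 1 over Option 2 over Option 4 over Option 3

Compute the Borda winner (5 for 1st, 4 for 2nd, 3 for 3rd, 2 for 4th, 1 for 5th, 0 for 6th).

Option 3

Option 1: 7×0 + 11×0 + 7×2 + 9×2 + 10×2 + 9×5 + 11×1 + 12×3 = 144
Option 2: 7×2 + 11×3 + 7×0 + 9×1 + 10×3 + 9×0 + 11×0 + 12×2 = 110
Option 3: 7×5 + 11×4 + 7×4 + 9×5 + 10×5 + 9×1 + 11×2 + 12×0 = 233
Option 4: 7×1 + 11×5 + 7×5 + 9×4 + 10×1 + 9×4 + 11×3 + 12×1 = 224
Option 5: 7×4 + 11×1 + 7×1 + 9×3 + 10×0 + 9×2 + 11×5 + 12×5 = 206
Option 6: 7×3 + 11×2 + 7×3 + 9×0 + 10×4 + 9×3 + 11×4 + 12×4 = 223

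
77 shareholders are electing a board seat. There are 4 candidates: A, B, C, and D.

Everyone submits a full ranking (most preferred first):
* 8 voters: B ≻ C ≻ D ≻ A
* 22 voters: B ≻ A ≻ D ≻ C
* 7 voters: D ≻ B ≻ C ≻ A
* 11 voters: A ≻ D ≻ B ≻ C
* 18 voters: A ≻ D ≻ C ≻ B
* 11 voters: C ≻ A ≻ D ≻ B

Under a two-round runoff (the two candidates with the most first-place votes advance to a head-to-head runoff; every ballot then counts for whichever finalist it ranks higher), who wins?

Round 1 first-place votes: A 29, B 30, C 11, D 7. B and A advance.
Runoff: B is ranked above A on 37 ballots, A above B on 40.

A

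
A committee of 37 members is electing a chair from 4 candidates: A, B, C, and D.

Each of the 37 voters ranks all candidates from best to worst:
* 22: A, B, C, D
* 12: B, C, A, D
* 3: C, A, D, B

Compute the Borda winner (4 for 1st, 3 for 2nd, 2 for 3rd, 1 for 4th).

A

A: 22×4 + 12×2 + 3×3 = 121
B: 22×3 + 12×4 + 3×1 = 117
C: 22×2 + 12×3 + 3×4 = 92
D: 22×1 + 12×1 + 3×2 = 40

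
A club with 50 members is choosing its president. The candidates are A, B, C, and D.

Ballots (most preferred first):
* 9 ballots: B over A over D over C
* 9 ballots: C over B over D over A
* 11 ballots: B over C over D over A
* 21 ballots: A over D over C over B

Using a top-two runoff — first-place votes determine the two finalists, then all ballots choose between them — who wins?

Round 1 first-place votes: A 21, B 20, C 9, D 0. A and B advance.
Runoff: A is ranked above B on 21 ballots, B above A on 29.

B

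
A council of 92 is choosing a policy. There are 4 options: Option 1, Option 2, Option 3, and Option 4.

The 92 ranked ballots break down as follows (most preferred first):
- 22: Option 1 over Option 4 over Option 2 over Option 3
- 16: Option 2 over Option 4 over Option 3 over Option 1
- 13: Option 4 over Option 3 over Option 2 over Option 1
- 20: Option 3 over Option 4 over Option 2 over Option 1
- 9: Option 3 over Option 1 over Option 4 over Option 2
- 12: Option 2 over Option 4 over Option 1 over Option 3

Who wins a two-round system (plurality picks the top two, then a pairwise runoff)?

Round 1 first-place votes: Option 1 22, Option 2 28, Option 3 29, Option 4 13. Option 3 and Option 2 advance.
Runoff: Option 3 is ranked above Option 2 on 42 ballots, Option 2 above Option 3 on 50.

Option 2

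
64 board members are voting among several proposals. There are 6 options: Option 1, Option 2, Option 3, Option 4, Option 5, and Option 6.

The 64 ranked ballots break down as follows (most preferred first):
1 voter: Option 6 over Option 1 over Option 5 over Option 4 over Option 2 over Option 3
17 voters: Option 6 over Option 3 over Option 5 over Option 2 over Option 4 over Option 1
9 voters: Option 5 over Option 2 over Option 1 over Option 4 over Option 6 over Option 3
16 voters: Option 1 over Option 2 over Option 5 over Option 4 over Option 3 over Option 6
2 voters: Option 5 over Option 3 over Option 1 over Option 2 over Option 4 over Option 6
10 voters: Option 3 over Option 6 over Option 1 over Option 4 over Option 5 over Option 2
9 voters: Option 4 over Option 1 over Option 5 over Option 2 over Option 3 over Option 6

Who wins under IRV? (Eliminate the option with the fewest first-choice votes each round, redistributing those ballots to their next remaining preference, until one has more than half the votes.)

Option 1

Round 1: Option 1 16, Option 2 0, Option 3 10, Option 4 9, Option 5 11, Option 6 18. Option 2 eliminated.
Round 2: Option 1 16, Option 3 10, Option 4 9, Option 5 11, Option 6 18. Option 4 eliminated.
Round 3: Option 1 25, Option 3 10, Option 5 11, Option 6 18. Option 3 eliminated.
Round 4: Option 1 25, Option 5 11, Option 6 28. Option 5 eliminated.
Round 5: Option 1 36, Option 6 28. Option 1 has a majority (≥33).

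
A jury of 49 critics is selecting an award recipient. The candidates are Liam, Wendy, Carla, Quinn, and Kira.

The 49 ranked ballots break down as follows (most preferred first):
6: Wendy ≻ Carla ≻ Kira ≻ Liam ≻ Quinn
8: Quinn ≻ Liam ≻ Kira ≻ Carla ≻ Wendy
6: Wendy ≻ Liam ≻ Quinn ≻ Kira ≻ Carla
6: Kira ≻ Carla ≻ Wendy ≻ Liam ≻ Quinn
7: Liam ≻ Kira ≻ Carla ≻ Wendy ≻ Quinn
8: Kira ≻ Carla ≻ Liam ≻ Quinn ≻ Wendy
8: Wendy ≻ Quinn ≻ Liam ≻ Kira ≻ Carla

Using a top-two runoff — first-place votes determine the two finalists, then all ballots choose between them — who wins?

Round 1 first-place votes: Liam 7, Wendy 20, Carla 0, Quinn 8, Kira 14. Wendy and Kira advance.
Runoff: Wendy is ranked above Kira on 20 ballots, Kira above Wendy on 29.

Kira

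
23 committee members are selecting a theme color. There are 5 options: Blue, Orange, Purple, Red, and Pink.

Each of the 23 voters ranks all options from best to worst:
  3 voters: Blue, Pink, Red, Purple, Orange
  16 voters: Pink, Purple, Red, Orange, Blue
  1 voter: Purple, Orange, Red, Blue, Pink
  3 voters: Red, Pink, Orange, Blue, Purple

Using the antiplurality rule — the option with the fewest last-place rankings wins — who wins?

Red

Last-place votes: Blue 16, Orange 3, Purple 3, Red 0, Pink 1.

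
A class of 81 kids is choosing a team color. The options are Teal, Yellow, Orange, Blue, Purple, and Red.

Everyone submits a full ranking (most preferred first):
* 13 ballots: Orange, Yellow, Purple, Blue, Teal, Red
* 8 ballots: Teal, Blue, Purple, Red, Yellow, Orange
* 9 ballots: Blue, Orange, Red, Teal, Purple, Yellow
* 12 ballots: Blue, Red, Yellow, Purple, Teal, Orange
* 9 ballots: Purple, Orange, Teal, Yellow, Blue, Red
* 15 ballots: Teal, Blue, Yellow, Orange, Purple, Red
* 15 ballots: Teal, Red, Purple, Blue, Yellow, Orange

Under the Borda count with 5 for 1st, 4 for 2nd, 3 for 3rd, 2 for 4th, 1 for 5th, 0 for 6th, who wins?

Blue

Teal: 13×1 + 8×5 + 9×2 + 12×1 + 9×3 + 15×5 + 15×5 = 260
Yellow: 13×4 + 8×1 + 9×0 + 12×3 + 9×2 + 15×3 + 15×1 = 174
Orange: 13×5 + 8×0 + 9×4 + 12×0 + 9×4 + 15×2 + 15×0 = 167
Blue: 13×2 + 8×4 + 9×5 + 12×5 + 9×1 + 15×4 + 15×2 = 262
Purple: 13×3 + 8×3 + 9×1 + 12×2 + 9×5 + 15×1 + 15×3 = 201
Red: 13×0 + 8×2 + 9×3 + 12×4 + 9×0 + 15×0 + 15×4 = 151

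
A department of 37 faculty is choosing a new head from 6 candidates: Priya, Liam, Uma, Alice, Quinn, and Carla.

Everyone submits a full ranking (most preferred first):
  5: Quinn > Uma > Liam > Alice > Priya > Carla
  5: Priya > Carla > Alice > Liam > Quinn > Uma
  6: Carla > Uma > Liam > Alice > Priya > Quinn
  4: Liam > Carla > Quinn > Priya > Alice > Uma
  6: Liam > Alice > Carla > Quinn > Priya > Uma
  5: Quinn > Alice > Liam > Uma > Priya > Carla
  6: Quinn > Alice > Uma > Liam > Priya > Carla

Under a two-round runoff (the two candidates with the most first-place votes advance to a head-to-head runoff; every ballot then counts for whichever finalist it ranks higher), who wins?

Round 1 first-place votes: Priya 5, Liam 10, Uma 0, Alice 0, Quinn 16, Carla 6. Quinn and Liam advance.
Runoff: Quinn is ranked above Liam on 16 ballots, Liam above Quinn on 21.

Liam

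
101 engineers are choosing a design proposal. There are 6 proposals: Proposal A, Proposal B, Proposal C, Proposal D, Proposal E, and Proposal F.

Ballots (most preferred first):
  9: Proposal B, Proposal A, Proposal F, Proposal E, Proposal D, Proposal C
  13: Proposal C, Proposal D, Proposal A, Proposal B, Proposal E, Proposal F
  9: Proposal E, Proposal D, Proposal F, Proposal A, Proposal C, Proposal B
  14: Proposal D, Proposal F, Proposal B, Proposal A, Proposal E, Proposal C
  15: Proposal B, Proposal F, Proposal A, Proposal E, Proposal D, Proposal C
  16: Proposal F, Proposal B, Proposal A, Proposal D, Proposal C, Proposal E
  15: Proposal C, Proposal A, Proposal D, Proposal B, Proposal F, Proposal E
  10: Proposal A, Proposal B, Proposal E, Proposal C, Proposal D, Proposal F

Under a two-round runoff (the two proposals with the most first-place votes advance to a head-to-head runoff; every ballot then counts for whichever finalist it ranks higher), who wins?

Round 1 first-place votes: Proposal A 10, Proposal B 24, Proposal C 28, Proposal D 14, Proposal E 9, Proposal F 16. Proposal C and Proposal B advance.
Runoff: Proposal C is ranked above Proposal B on 37 ballots, Proposal B above Proposal C on 64.

Proposal B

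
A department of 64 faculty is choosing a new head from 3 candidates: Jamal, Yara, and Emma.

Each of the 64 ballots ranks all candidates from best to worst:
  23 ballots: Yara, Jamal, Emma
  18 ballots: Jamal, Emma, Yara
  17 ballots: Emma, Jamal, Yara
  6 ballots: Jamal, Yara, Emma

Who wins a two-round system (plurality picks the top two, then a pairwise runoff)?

Jamal

Round 1 first-place votes: Jamal 24, Yara 23, Emma 17. Jamal and Yara advance.
Runoff: Jamal is ranked above Yara on 41 ballots, Yara above Jamal on 23.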